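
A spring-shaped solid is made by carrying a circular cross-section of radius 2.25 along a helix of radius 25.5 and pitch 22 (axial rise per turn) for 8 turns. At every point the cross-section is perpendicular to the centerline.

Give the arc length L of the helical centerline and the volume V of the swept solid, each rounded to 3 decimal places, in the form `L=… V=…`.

L=1293.797 V=20576.947

2πR = 2π·25.5 = 160.221225
per-turn = √(160.221225² + 22²) = √(25670.8410 + 484) = √26154.8410 = 161.724584
L = 8 × 161.724584 = 1293.796671
V = π·2.25² × L = 15.904313 × 1293.796671 = 20576.946974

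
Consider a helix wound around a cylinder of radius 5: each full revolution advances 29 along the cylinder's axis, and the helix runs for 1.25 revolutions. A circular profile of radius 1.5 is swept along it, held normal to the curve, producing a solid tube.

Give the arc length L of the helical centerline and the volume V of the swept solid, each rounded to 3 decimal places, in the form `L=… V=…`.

L=53.443 V=377.769

2πR = 2π·5 = 31.415927
per-turn = √(31.415927² + 29²) = √(986.9604 + 841) = √1827.9604 = 42.754654
L = 1.25 × 42.754654 = 53.443318
V = π·1.5² × L = 7.068583 × 53.443318 = 377.768551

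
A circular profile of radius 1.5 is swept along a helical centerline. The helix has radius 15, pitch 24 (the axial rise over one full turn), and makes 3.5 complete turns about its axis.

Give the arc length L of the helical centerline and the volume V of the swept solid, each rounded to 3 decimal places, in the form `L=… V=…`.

L=340.394 V=2406.107

2πR = 2π·15 = 94.247780
per-turn = √(94.247780² + 24²) = √(8882.6440 + 576) = √9458.6440 = 97.255560
L = 3.5 × 97.255560 = 340.394460
V = π·1.5² × L = 7.068583 × 340.394460 = 2406.106655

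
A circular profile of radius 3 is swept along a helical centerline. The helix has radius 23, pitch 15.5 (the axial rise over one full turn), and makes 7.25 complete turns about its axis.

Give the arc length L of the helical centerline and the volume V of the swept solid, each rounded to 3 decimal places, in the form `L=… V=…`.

2πR = 2π·23 = 144.513262
per-turn = √(144.513262² + 15.5²) = √(20884.0829 + 240.25) = √21124.3329 = 145.342124
L = 7.25 × 145.342124 = 1053.730397
V = π·3² × L = 28.274334 × 1053.730397 = 29793.525055

L=1053.730 V=29793.525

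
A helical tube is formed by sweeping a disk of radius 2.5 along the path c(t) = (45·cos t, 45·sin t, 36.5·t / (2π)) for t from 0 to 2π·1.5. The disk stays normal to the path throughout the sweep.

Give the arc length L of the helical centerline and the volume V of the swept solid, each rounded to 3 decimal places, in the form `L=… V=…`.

2πR = 2π·45 = 282.743339
per-turn = √(282.743339² + 36.5²) = √(79943.7956 + 1332.25) = √81276.0456 = 285.089540
L = 1.5 × 285.089540 = 427.634310
V = π·2.5² × L = 19.634954 × 427.634310 = 8396.580033

L=427.634 V=8396.580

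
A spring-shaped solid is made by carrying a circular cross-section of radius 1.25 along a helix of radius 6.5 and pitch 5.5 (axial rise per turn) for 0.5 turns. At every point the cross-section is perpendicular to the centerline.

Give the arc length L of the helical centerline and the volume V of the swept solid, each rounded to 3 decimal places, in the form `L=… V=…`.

2πR = 2π·6.5 = 40.840704
per-turn = √(40.840704² + 5.5²) = √(1667.9631 + 30.25) = √1698.2131 = 41.209382
L = 0.5 × 41.209382 = 20.604691
V = π·1.25² × L = 4.908739 × 20.604691 = 101.143040

L=20.605 V=101.143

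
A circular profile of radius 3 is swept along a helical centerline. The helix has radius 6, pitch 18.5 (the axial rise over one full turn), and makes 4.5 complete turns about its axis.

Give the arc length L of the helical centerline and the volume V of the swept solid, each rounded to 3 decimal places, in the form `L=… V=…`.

L=188.972 V=5343.051

2πR = 2π·6 = 37.699112
per-turn = √(37.699112² + 18.5²) = √(1421.2230 + 342.25) = √1763.4730 = 41.993726
L = 4.5 × 41.993726 = 188.971768
V = π·3² × L = 28.274334 × 188.971768 = 5343.050850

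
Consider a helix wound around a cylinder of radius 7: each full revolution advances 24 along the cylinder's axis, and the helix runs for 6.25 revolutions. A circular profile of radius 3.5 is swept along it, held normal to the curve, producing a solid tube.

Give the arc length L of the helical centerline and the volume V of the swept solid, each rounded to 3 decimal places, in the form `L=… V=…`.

2πR = 2π·7 = 43.982297
per-turn = √(43.982297² + 24²) = √(1934.4425 + 576) = √2510.4425 = 50.104316
L = 6.25 × 50.104316 = 313.151974
V = π·3.5² × L = 38.484510 × 313.151974 = 12051.500269

L=313.152 V=12051.500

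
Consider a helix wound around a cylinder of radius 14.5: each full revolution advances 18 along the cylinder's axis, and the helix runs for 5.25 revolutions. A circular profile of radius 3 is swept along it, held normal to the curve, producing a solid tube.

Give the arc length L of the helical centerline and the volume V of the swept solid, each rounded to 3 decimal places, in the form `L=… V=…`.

2πR = 2π·14.5 = 91.106187
per-turn = √(91.106187² + 18²) = √(8300.3373 + 324) = √8624.3373 = 92.867310
L = 5.25 × 92.867310 = 487.553378
V = π·3² × L = 28.274334 × 487.553378 = 13785.247009

L=487.553 V=13785.247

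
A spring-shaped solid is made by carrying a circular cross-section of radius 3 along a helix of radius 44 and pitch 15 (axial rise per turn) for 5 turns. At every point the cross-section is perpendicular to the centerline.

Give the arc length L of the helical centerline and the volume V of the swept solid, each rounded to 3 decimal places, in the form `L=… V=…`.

2πR = 2π·44 = 276.460154
per-turn = √(276.460154² + 15²) = √(76430.2165 + 225) = √76655.2165 = 276.866785
L = 5 × 276.866785 = 1384.333924
V = π·3² × L = 28.274334 × 1384.333924 = 39141.119561

L=1384.334 V=39141.120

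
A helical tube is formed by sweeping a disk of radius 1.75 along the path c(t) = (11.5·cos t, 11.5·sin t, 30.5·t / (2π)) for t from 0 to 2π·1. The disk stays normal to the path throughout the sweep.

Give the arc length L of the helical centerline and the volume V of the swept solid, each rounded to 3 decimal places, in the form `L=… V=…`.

L=78.430 V=754.585

2πR = 2π·11.5 = 72.256631
per-turn = √(72.256631² + 30.5²) = √(5221.0207 + 930.25) = √6151.2707 = 78.430037
L = 1 × 78.430037 = 78.430037
V = π·1.75² × L = 9.621128 × 78.430037 = 754.585387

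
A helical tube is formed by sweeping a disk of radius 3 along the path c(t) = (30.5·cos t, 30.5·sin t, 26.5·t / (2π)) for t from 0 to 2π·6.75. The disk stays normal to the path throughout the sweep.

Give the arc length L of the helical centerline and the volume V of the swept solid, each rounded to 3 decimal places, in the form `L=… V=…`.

2πR = 2π·30.5 = 191.637152
per-turn = √(191.637152² + 26.5²) = √(36724.7980 + 702.25) = √37427.0480 = 193.460714
L = 6.75 × 193.460714 = 1305.859822
V = π·3² × L = 28.274334 × 1305.859822 = 36922.316597

L=1305.860 V=36922.317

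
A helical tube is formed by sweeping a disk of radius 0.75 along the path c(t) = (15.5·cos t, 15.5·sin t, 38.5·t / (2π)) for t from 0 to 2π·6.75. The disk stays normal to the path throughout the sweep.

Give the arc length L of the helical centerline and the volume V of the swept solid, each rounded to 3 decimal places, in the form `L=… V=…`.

2πR = 2π·15.5 = 97.389372
per-turn = √(97.389372² + 38.5²) = √(9484.6898 + 1482.25) = √10966.9398 = 104.723158
L = 6.75 × 104.723158 = 706.881317
V = π·0.75² × L = 1.767146 × 706.881317 = 1249.162398

L=706.881 V=1249.162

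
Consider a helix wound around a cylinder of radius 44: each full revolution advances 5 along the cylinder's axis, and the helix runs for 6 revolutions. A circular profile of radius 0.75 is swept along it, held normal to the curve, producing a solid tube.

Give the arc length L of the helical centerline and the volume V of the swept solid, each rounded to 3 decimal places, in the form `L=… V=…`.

2πR = 2π·44 = 276.460154
per-turn = √(276.460154² + 5²) = √(76430.2165 + 25) = √76455.2165 = 276.505364
L = 6 × 276.505364 = 1659.032186
V = π·0.75² × L = 1.767146 × 1659.032186 = 2931.751871

L=1659.032 V=2931.752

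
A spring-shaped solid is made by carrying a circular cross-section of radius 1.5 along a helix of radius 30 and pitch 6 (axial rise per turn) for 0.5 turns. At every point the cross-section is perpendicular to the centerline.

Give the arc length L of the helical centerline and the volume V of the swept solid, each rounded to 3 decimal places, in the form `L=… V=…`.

2πR = 2π·30 = 188.495559
per-turn = √(188.495559² + 6²) = √(35530.5758 + 36) = √35566.5758 = 188.591028
L = 0.5 × 188.591028 = 94.295514
V = π·1.5² × L = 7.068583 × 94.295514 = 666.535712

L=94.296 V=666.536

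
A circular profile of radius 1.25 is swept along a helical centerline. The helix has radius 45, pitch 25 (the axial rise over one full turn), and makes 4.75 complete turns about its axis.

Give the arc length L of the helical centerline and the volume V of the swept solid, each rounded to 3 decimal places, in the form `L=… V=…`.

2πR = 2π·45 = 282.743339
per-turn = √(282.743339² + 25²) = √(79943.7956 + 625) = √80568.7956 = 283.846430
L = 4.75 × 283.846430 = 1348.270541
V = π·1.25² × L = 4.908739 × 1348.270541 = 6618.307542

L=1348.271 V=6618.308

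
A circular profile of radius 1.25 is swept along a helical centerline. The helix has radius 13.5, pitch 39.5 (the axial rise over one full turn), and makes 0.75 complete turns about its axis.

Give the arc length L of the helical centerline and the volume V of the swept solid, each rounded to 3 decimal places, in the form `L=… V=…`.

L=70.177 V=344.480

2πR = 2π·13.5 = 84.823002
per-turn = √(84.823002² + 39.5²) = √(7194.9416 + 1560.25) = √8755.1916 = 93.569181
L = 0.75 × 93.569181 = 70.176886
V = π·1.25² × L = 4.908739 × 70.176886 = 344.479982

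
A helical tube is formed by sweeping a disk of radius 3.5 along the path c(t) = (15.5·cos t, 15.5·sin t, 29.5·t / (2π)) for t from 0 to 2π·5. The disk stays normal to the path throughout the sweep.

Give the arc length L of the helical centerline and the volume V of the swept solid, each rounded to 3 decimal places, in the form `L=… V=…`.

2πR = 2π·15.5 = 97.389372
per-turn = √(97.389372² + 29.5²) = √(9484.6898 + 870.25) = √10354.9398 = 101.759225
L = 5 × 101.759225 = 508.796124
V = π·3.5² × L = 38.484510 × 508.796124 = 19580.769523

L=508.796 V=19580.770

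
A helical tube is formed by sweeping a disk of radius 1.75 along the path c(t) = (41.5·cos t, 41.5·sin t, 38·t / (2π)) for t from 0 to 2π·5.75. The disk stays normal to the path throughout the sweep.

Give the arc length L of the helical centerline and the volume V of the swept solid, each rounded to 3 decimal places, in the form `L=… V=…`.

L=1515.163 V=14577.573

2πR = 2π·41.5 = 260.752190
per-turn = √(260.752190² + 38²) = √(67991.7047 + 1444) = √69435.7047 = 263.506555
L = 5.75 × 263.506555 = 1515.162693
V = π·1.75² × L = 9.621128 × 1515.162693 = 14577.573458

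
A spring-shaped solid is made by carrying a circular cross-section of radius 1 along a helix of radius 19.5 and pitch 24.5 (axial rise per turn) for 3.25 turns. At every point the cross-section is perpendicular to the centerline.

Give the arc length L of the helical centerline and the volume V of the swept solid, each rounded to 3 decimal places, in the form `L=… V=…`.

2πR = 2π·19.5 = 122.522113
per-turn = √(122.522113² + 24.5²) = √(15011.6683 + 600.25) = √15611.9183 = 124.947662
L = 3.25 × 124.947662 = 406.079902
V = π·1² × L = 3.141593 × 406.079902 = 1275.737638

L=406.080 V=1275.738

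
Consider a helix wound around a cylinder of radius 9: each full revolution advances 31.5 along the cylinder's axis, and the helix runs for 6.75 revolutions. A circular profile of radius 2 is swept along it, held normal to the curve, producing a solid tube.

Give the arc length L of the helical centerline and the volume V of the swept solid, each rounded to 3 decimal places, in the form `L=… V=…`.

2πR = 2π·9 = 56.548668
per-turn = √(56.548668² + 31.5²) = √(3197.7518 + 992.25) = √4190.0018 = 64.730223
L = 6.75 × 64.730223 = 436.929008
V = π·2² × L = 12.566371 × 436.929008 = 5490.611849

L=436.929 V=5490.612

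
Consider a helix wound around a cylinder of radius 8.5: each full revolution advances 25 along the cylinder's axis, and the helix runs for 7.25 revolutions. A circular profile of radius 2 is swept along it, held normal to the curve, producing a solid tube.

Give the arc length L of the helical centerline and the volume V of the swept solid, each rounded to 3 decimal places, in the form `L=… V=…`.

2πR = 2π·8.5 = 53.407075
per-turn = √(53.407075² + 25²) = √(2852.3157 + 625) = √3477.3157 = 58.968769
L = 7.25 × 58.968769 = 427.523572
V = π·2² × L = 12.566371 × 427.523572 = 5372.419658

L=427.524 V=5372.420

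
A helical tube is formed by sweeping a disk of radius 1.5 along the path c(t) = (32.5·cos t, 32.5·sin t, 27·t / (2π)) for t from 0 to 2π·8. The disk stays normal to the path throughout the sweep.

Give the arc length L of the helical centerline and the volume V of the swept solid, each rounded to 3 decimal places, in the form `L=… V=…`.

2πR = 2π·32.5 = 204.203522
per-turn = √(204.203522² + 27²) = √(41699.0786 + 729) = √42428.0786 = 205.980772
L = 8 × 205.980772 = 1647.846179
V = π·1.5² × L = 7.068583 × 1647.846179 = 11647.938264

L=1647.846 V=11647.938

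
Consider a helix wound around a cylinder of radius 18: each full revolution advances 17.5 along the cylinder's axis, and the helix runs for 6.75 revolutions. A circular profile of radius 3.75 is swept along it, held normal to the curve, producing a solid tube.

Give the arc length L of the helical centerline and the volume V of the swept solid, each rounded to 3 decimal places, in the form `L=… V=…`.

L=772.492 V=34127.648

2πR = 2π·18 = 113.097336
per-turn = √(113.097336² + 17.5²) = √(12791.0073 + 306.25) = √13097.2573 = 114.443249
L = 6.75 × 114.443249 = 772.491933
V = π·3.75² × L = 44.178647 × 772.491933 = 34127.648161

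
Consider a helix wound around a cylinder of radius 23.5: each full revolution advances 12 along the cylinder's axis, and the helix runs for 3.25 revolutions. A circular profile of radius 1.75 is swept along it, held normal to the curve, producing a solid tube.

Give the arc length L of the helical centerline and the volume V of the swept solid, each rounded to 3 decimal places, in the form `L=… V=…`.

L=481.460 V=4632.192

2πR = 2π·23.5 = 147.654855
per-turn = √(147.654855² + 12²) = √(21801.9561 + 144) = √21945.9561 = 148.141676
L = 3.25 × 148.141676 = 481.460446
V = π·1.75² × L = 9.621128 × 481.460446 = 4632.192343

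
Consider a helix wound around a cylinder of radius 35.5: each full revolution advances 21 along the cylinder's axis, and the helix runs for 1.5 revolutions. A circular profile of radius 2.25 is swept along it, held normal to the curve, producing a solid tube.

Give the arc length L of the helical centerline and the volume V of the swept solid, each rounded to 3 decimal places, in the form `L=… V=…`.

2πR = 2π·35.5 = 223.053078
per-turn = √(223.053078² + 21²) = √(49752.6758 + 441) = √50193.6758 = 224.039451
L = 1.5 × 224.039451 = 336.059177
V = π·2.25² × L = 15.904313 × 336.059177 = 5344.790275

L=336.059 V=5344.790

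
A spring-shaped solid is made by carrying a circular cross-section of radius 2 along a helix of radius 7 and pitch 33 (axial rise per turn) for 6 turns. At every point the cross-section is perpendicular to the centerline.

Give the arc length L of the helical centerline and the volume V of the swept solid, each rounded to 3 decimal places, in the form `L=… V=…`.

L=329.915 V=4145.835

2πR = 2π·7 = 43.982297
per-turn = √(43.982297² + 33²) = √(1934.4425 + 1089) = √3023.4425 = 54.985839
L = 6 × 54.985839 = 329.915032
V = π·2² × L = 12.566371 × 329.915032 = 4145.834569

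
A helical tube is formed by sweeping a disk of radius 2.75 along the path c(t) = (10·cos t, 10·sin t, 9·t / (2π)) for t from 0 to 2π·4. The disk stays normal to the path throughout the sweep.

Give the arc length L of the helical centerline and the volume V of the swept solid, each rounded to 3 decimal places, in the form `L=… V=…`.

2πR = 2π·10 = 62.831853
per-turn = √(62.831853² + 9²) = √(3947.8418 + 81) = √4028.8418 = 63.473158
L = 4 × 63.473158 = 253.892631
V = π·2.75² × L = 23.758294 × 253.892631 = 6032.055888

L=253.893 V=6032.056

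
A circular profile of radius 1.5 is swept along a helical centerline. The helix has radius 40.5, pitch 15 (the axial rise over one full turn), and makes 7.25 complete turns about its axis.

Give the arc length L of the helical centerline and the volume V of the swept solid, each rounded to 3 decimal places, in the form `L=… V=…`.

L=1848.103 V=13063.468

2πR = 2π·40.5 = 254.469005
per-turn = √(254.469005² + 15²) = √(64754.4745 + 225) = √64979.4745 = 254.910719
L = 7.25 × 254.910719 = 1848.102710
V = π·1.5² × L = 7.068583 × 1848.102710 = 13063.468269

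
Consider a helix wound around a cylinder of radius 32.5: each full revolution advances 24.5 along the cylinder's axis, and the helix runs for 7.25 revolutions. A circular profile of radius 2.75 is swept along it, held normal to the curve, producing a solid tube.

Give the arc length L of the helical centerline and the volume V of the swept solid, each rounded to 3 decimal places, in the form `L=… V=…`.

L=1491.093 V=35425.828

2πR = 2π·32.5 = 204.203522
per-turn = √(204.203522² + 24.5²) = √(41699.0786 + 600.25) = √42299.3286 = 205.668006
L = 7.25 × 205.668006 = 1491.093042
V = π·2.75² × L = 23.758294 × 1491.093042 = 35425.827528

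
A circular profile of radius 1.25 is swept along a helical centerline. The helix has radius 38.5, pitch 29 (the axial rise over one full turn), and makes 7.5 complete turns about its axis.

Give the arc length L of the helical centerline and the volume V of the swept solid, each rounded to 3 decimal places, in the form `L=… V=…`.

L=1827.261 V=8969.544

2πR = 2π·38.5 = 241.902634
per-turn = √(241.902634² + 29²) = √(58516.8845 + 841) = √59357.8845 = 243.634736
L = 7.5 × 243.634736 = 1827.260519
V = π·1.25² × L = 4.908739 × 1827.260519 = 8969.544096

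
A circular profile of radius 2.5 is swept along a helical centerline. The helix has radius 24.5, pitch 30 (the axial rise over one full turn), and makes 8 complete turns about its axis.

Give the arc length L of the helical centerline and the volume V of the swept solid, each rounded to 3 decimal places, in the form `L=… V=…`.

L=1254.672 V=24635.435

2πR = 2π·24.5 = 153.938040
per-turn = √(153.938040² + 30²) = √(23696.9202 + 900) = √24596.9202 = 156.834053
L = 8 × 156.834053 = 1254.672424
V = π·2.5² × L = 19.634954 × 1254.672424 = 24635.435430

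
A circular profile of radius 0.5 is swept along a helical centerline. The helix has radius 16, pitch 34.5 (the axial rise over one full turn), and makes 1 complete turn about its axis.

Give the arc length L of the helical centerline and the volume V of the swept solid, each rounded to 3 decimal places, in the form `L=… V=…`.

L=106.286 V=83.477

2πR = 2π·16 = 100.530965
per-turn = √(100.530965² + 34.5²) = √(10106.4749 + 1190.25) = √11296.7249 = 106.286052
L = 1 × 106.286052 = 106.286052
V = π·0.5² × L = 0.785398 × 106.286052 = 83.476870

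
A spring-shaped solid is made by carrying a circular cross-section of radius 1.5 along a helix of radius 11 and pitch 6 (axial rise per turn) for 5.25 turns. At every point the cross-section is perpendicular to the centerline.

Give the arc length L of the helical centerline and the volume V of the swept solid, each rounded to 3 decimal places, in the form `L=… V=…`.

2πR = 2π·11 = 69.115038
per-turn = √(69.115038² + 6²) = √(4776.8885 + 36) = √4812.8885 = 69.374985
L = 5.25 × 69.374985 = 364.218671
V = π·1.5² × L = 7.068583 × 364.218671 = 2574.510076

L=364.219 V=2574.510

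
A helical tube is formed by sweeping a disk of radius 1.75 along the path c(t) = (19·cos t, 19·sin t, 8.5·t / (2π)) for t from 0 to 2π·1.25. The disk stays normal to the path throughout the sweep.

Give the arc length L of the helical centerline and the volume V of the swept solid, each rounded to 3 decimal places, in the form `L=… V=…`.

L=149.603 V=1439.354

2πR = 2π·19 = 119.380521
per-turn = √(119.380521² + 8.5²) = √(14251.7088 + 72.25) = √14323.9588 = 119.682742
L = 1.25 × 119.682742 = 149.603428
V = π·1.75² × L = 9.621128 × 149.603428 = 1439.353652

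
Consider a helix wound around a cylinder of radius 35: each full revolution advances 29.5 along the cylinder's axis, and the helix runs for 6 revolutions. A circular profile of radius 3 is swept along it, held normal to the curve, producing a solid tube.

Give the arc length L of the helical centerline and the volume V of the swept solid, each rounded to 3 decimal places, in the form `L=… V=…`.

L=1331.288 V=37641.276

2πR = 2π·35 = 219.911486
per-turn = √(219.911486² + 29.5²) = √(48361.0616 + 870.25) = √49231.3116 = 221.881301
L = 6 × 221.881301 = 1331.287804
V = π·3² × L = 28.274334 × 1331.287804 = 37641.275856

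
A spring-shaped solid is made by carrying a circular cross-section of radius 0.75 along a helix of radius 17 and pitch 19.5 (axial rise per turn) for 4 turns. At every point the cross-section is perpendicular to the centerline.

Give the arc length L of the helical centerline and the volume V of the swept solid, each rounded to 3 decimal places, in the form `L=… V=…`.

L=434.318 V=767.503

2πR = 2π·17 = 106.814150
per-turn = √(106.814150² + 19.5²) = √(11409.2627 + 380.25) = √11789.5127 = 108.579522
L = 4 × 108.579522 = 434.318090
V = π·0.75² × L = 1.767146 × 434.318090 = 767.503417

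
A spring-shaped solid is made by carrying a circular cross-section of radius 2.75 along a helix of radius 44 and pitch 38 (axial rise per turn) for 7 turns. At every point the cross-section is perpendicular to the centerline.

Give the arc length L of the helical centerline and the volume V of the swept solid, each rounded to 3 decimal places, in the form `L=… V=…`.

L=1953.417 V=46409.848

2πR = 2π·44 = 276.460154
per-turn = √(276.460154² + 38²) = √(76430.2165 + 1444) = √77874.2165 = 279.059521
L = 7 × 279.059521 = 1953.416650
V = π·2.75² × L = 23.758294 × 1953.416650 = 46409.847935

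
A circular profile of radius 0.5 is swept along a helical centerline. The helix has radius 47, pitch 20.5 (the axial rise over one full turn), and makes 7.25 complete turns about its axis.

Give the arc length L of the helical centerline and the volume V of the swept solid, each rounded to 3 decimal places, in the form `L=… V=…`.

2πR = 2π·47 = 295.309709
per-turn = √(295.309709² + 20.5²) = √(87207.8245 + 420.25) = √87628.0745 = 296.020395
L = 7.25 × 296.020395 = 2146.147867
V = π·0.5² × L = 0.785398 × 2146.147867 = 1685.580593

L=2146.148 V=1685.581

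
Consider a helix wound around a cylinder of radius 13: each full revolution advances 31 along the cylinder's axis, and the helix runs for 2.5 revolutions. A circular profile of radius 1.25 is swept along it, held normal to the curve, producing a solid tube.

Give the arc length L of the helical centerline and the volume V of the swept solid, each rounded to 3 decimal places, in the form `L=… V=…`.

2πR = 2π·13 = 81.681409
per-turn = √(81.681409² + 31²) = √(6671.8526 + 961) = √7632.8526 = 87.366198
L = 2.5 × 87.366198 = 218.415495
V = π·1.25² × L = 4.908739 × 218.415495 = 1072.144555

L=218.415 V=1072.145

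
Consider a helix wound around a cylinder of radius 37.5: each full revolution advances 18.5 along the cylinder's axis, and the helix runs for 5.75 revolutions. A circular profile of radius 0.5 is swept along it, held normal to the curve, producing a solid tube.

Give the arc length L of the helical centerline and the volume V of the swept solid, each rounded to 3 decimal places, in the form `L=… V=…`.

2πR = 2π·37.5 = 235.619449
per-turn = √(235.619449² + 18.5²) = √(55516.5248 + 342.25) = √55858.7748 = 236.344610
L = 5.75 × 236.344610 = 1358.981508
V = π·0.5² × L = 0.785398 × 1358.981508 = 1067.341581

L=1358.982 V=1067.342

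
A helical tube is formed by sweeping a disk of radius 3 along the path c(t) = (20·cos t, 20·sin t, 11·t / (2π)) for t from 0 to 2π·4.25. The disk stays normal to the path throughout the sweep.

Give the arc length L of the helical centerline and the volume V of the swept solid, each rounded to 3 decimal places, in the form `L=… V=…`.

L=536.113 V=15158.237

2πR = 2π·20 = 125.663706
per-turn = √(125.663706² + 11²) = √(15791.3670 + 121) = √15912.3670 = 126.144231
L = 4.25 × 126.144231 = 536.112982
V = π·3² × L = 28.274334 × 536.112982 = 15158.237458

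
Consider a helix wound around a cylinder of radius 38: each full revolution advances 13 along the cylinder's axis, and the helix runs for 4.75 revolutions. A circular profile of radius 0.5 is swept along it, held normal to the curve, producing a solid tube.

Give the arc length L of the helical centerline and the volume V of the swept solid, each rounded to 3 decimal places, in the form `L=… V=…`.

L=1135.795 V=892.051

2πR = 2π·38 = 238.761042
per-turn = √(238.761042² + 13²) = √(57006.8350 + 169) = √57175.8350 = 239.114690
L = 4.75 × 239.114690 = 1135.794778
V = π·0.5² × L = 0.785398 × 1135.794778 = 892.051133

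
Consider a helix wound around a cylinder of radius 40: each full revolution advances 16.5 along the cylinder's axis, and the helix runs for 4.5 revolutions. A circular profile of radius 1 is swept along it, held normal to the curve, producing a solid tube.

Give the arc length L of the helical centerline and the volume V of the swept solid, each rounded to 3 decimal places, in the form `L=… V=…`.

L=1133.408 V=3560.706

2πR = 2π·40 = 251.327412
per-turn = √(251.327412² + 16.5²) = √(63165.4682 + 272.25) = √63437.7182 = 251.868454
L = 4.5 × 251.868454 = 1133.408043
V = π·1² × L = 3.141593 × 1133.408043 = 3560.706383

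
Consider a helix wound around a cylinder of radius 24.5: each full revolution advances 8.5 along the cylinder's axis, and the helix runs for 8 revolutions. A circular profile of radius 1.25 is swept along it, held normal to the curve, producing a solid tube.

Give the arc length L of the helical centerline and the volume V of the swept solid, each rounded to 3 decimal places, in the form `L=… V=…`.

L=1233.380 V=6054.341

2πR = 2π·24.5 = 153.938040
per-turn = √(153.938040² + 8.5²) = √(23696.9202 + 72.25) = √23769.1702 = 154.172534
L = 8 × 154.172534 = 1233.380270
V = π·1.25² × L = 4.908739 × 1233.380270 = 6054.341243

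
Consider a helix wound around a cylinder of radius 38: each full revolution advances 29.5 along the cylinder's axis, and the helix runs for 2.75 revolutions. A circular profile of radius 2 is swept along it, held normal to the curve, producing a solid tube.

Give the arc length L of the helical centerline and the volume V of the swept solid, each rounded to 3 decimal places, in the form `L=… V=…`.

2πR = 2π·38 = 238.761042
per-turn = √(238.761042² + 29.5²) = √(57006.8350 + 870.25) = √57877.0850 = 240.576568
L = 2.75 × 240.576568 = 661.585562
V = π·2² × L = 12.566371 × 661.585562 = 8313.729362

L=661.586 V=8313.729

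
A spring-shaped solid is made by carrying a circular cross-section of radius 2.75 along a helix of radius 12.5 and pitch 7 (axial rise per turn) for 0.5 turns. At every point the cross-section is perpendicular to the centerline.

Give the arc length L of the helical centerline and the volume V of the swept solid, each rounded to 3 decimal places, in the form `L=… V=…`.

2πR = 2π·12.5 = 78.539816
per-turn = √(78.539816² + 7²) = √(6168.5028 + 49) = √6217.5028 = 78.851143
L = 0.5 × 78.851143 = 39.425571
V = π·2.75² × L = 23.758294 × 39.425571 = 936.684336

L=39.426 V=936.684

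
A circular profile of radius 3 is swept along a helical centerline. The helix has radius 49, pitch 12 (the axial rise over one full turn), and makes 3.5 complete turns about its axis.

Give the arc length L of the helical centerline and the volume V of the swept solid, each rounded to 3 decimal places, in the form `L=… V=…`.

L=1078.384 V=30490.603

2πR = 2π·49 = 307.876080
per-turn = √(307.876080² + 12²) = √(94787.6807 + 144) = √94931.6807 = 308.109852
L = 3.5 × 308.109852 = 1078.384481
V = π·3² × L = 28.274334 × 1078.384481 = 30490.602860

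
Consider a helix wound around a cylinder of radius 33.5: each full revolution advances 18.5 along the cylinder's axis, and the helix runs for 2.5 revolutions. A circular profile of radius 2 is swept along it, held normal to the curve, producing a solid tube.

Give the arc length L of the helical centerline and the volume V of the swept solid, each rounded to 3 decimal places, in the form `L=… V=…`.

L=528.245 V=6638.127

2πR = 2π·33.5 = 210.486708
per-turn = √(210.486708² + 18.5²) = √(44304.6542 + 342.25) = √44646.9042 = 211.298140
L = 2.5 × 211.298140 = 528.245351
V = π·2² × L = 12.566371 × 528.245351 = 6638.126857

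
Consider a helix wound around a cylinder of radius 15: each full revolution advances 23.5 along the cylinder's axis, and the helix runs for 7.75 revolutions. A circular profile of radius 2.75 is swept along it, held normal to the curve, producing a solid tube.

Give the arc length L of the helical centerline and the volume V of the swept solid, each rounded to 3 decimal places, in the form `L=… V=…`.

2πR = 2π·15 = 94.247780
per-turn = √(94.247780² + 23.5²) = √(8882.6440 + 552.25) = √9434.8940 = 97.133382
L = 7.75 × 97.133382 = 752.783713
V = π·2.75² × L = 23.758294 × 752.783713 = 17884.857105

L=752.784 V=17884.857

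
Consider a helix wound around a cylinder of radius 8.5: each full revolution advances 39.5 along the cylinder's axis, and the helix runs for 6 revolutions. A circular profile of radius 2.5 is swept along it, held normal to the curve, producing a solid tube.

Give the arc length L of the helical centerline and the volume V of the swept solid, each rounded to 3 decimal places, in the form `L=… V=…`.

L=398.563 V=7825.764

2πR = 2π·8.5 = 53.407075
per-turn = √(53.407075² + 39.5²) = √(2852.3157 + 1560.25) = √4412.5657 = 66.427146
L = 6 × 66.427146 = 398.562874
V = π·2.5² × L = 19.634954 × 398.562874 = 7825.763723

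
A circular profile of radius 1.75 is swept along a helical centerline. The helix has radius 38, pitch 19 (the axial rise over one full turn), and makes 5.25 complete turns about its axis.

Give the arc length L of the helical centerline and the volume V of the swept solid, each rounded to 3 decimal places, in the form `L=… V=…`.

2πR = 2π·38 = 238.761042
per-turn = √(238.761042² + 19²) = √(57006.8350 + 361) = √57367.8350 = 239.515835
L = 5.25 × 239.515835 = 1257.458132
V = π·1.75² × L = 9.621128 × 1257.458132 = 12098.165012

L=1257.458 V=12098.165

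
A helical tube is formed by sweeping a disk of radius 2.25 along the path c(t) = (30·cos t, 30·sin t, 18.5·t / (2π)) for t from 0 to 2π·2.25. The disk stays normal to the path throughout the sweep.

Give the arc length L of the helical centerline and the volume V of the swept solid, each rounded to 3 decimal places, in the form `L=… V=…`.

2πR = 2π·30 = 188.495559
per-turn = √(188.495559² + 18.5²) = √(35530.5758 + 342.25) = √35872.8258 = 189.401230
L = 2.25 × 189.401230 = 426.152767
V = π·2.25² × L = 15.904313 × 426.152767 = 6777.666911

L=426.153 V=6777.667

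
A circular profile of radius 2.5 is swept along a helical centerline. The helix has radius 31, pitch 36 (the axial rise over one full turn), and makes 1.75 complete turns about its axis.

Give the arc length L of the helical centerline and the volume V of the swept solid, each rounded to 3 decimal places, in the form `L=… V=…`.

L=346.636 V=6806.180

2πR = 2π·31 = 194.778745
per-turn = √(194.778745² + 36²) = √(37938.7593 + 1296) = √39234.7593 = 198.077660
L = 1.75 × 198.077660 = 346.635905
V = π·2.5² × L = 19.634954 × 346.635905 = 6806.180073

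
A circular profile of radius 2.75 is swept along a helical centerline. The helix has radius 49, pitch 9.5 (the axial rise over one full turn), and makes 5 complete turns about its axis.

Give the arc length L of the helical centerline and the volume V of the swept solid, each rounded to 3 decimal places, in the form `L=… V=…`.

L=1540.113 V=36590.460

2πR = 2π·49 = 307.876080
per-turn = √(307.876080² + 9.5²) = √(94787.6807 + 90.25) = √94877.9307 = 308.022614
L = 5 × 308.022614 = 1540.113069
V = π·2.75² × L = 23.758294 × 1540.113069 = 36590.459779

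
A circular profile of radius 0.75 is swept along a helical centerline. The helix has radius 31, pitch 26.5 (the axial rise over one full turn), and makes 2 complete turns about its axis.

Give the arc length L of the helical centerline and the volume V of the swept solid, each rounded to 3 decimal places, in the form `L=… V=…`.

2πR = 2π·31 = 194.778745
per-turn = √(194.778745² + 26.5²) = √(37938.7593 + 702.25) = √38641.0093 = 196.573165
L = 2 × 196.573165 = 393.146331
V = π·0.75² × L = 1.767146 × 393.146331 = 694.746914

L=393.146 V=694.747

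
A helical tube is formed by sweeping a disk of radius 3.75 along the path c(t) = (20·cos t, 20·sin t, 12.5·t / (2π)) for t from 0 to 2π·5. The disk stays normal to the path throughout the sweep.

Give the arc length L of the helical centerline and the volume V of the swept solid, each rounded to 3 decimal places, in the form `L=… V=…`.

2πR = 2π·20 = 125.663706
per-turn = √(125.663706² + 12.5²) = √(15791.3670 + 156.25) = √15947.6170 = 126.283875
L = 5 × 126.283875 = 631.419374
V = π·3.75² × L = 44.178647 × 631.419374 = 27895.253444

L=631.419 V=27895.253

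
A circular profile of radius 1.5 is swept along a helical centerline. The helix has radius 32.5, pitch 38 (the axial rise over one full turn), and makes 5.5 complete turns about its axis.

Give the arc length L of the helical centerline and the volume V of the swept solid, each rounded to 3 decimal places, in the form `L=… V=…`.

L=1142.400 V=8075.151

2πR = 2π·32.5 = 204.203522
per-turn = √(204.203522² + 38²) = √(41699.0786 + 1444) = √43143.0786 = 207.709120
L = 5.5 × 207.709120 = 1142.400161
V = π·1.5² × L = 7.068583 × 1142.400161 = 8075.150894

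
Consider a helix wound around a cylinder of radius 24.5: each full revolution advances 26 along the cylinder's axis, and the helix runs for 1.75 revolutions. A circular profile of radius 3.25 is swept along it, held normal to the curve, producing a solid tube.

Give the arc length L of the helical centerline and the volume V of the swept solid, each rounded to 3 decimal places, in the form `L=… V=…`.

2πR = 2π·24.5 = 153.938040
per-turn = √(153.938040² + 26²) = √(23696.9202 + 676) = √24372.9202 = 156.118289
L = 1.75 × 156.118289 = 273.207006
V = π·3.25² × L = 33.183072 × 273.207006 = 9065.847854

L=273.207 V=9065.848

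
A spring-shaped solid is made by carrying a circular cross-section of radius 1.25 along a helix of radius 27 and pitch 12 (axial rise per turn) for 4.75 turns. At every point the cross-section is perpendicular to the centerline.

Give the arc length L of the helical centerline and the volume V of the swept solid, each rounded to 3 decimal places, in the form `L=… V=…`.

L=807.832 V=3965.436

2πR = 2π·27 = 169.646003
per-turn = √(169.646003² + 12²) = √(28779.7664 + 144) = √28923.7664 = 170.069887
L = 4.75 × 170.069887 = 807.831963
V = π·1.25² × L = 4.908739 × 807.831963 = 3965.435875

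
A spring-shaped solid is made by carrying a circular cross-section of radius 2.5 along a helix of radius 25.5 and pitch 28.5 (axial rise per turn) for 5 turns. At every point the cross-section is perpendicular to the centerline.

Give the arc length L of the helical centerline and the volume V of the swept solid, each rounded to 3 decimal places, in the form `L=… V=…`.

L=813.681 V=15976.595

2πR = 2π·25.5 = 160.221225
per-turn = √(160.221225² + 28.5²) = √(25670.8410 + 812.25) = √26483.0910 = 162.736262
L = 5 × 162.736262 = 813.681311
V = π·2.5² × L = 19.634954 × 813.681311 = 15976.595185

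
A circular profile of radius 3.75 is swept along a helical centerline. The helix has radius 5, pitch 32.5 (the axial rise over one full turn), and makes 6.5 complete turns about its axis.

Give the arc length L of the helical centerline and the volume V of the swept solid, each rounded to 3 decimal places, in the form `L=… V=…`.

L=293.812 V=12980.228

2πR = 2π·5 = 31.415927
per-turn = √(31.415927² + 32.5²) = √(986.9604 + 1056.25) = √2043.2104 = 45.201885
L = 6.5 × 45.201885 = 293.812255
V = π·3.75² × L = 44.178647 × 293.812255 = 12980.227800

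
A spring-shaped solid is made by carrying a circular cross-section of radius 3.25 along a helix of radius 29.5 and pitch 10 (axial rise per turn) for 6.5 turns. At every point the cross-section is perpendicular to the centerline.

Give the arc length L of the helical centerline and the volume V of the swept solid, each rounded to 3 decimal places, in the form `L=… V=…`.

2πR = 2π·29.5 = 185.353967
per-turn = √(185.353967² + 10²) = √(34356.0929 + 100) = √34456.0929 = 185.623525
L = 6.5 × 185.623525 = 1206.552911
V = π·3.25² × L = 33.183072 × 1206.552911 = 40037.132588

L=1206.553 V=40037.133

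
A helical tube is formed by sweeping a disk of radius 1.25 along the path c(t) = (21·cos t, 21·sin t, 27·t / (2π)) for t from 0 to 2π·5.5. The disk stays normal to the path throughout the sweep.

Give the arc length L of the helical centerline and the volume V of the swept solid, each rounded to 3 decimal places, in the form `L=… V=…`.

L=740.746 V=3636.127

2πR = 2π·21 = 131.946891
per-turn = √(131.946891² + 27²) = √(17409.9822 + 729) = √18138.9822 = 134.681039
L = 5.5 × 134.681039 = 740.745712
V = π·1.25² × L = 4.908739 × 740.745712 = 3636.127013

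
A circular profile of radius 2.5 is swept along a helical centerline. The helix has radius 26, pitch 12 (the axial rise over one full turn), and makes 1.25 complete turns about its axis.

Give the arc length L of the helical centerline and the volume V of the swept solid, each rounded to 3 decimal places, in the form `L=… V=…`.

2πR = 2π·26 = 163.362818
per-turn = √(163.362818² + 12²) = √(26687.4103 + 144) = √26831.4103 = 163.802962
L = 1.25 × 163.802962 = 204.753702
V = π·2.5² × L = 19.634954 × 204.753702 = 4020.329543

L=204.754 V=4020.330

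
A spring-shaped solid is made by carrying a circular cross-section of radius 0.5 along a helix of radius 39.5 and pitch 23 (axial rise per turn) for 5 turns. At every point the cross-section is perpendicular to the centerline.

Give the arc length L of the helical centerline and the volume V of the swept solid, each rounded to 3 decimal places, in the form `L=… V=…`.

L=1246.246 V=978.800

2πR = 2π·39.5 = 248.185820
per-turn = √(248.185820² + 23²) = √(61596.2011 + 529) = √62125.2011 = 249.249275
L = 5 × 249.249275 = 1246.246375
V = π·0.5² × L = 0.785398 × 1246.246375 = 978.799614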